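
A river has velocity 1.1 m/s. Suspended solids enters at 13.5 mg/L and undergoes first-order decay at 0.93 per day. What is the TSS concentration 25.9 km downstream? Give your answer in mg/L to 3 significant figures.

Travel time t = 25.9 km / 1.1 m/s = 2.59e+04/1.1 = 2.355e+04 s = 0.2725 d.
First-order decay: C = 13.5·exp(−0.93·0.2725) = 13.5·0.7761 = 10.48 mg/L.

10.5 mg/L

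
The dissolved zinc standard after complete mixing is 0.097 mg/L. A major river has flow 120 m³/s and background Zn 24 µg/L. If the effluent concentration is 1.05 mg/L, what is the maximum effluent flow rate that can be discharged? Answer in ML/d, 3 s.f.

794 ML/d

24 µg/L = 0.024 mg/L.
Mass balance at complete mixing: C_std·(Q_w + Q_r) = Q_w·C_e + Q_r·C_b.
Rearranging, Q_w = Q_r·(C_std − C_b)/(C_e − C_std) = 120·(0.097 − 0.024) / (1.05 − 0.097) = 9.192 m³/s.
= 794.2 ML/d.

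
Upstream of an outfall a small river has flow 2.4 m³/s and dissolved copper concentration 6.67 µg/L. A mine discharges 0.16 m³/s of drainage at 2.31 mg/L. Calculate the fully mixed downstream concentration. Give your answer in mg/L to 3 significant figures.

0.151 mg/L

6.67 µg/L = 0.00667 mg/L.
Flow-weighted mixing gives C = (0.16·2.31 + 2.4·0.00667) / (0.16 + 2.4) = 0.3856/2.56 = 0.1506 mg/L.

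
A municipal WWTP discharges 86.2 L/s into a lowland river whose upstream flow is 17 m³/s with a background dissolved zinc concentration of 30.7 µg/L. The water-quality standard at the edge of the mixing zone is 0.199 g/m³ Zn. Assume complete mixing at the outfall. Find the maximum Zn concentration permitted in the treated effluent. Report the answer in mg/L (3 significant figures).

86.2 L/s = 0.0862 m³/s.
30.7 µg/L = 0.0307 mg/L.
Mass balance: 0.199·17.09 = 0.0862·Cₑ + 17·0.0307.
Cₑ = (3.4 − 0.5219) / 0.0862 = 33.39 mg/L.

33.4 mg/L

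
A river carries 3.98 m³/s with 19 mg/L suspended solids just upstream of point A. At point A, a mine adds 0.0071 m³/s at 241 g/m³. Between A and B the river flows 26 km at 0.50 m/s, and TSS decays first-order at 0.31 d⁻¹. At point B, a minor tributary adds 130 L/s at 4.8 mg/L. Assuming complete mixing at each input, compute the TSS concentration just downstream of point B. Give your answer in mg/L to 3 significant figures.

After input A: C = (3.98·19 + 0.0071·241) / 3.987 = 19.4 mg/L.
Over the 26 km reach to input B (t = 5.2e+04 s = 0.6019 d), decay gives C = 19.4·exp(−0.31·0.6019) = 16.09 mg/L.
130 L/s = 0.13 m³/s.
After input B: C = (3.987·16.09 + 0.13·4.8) / 4.117 = 15.74 mg/L.

15.7 mg/L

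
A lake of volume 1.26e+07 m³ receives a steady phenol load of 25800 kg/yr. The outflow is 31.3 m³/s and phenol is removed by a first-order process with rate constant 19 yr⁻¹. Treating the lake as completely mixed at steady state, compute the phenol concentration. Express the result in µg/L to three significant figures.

21.0 µg/L

Outflow Q = 31.3 m³/s × 3.156e+07 s/yr = 9.878e+08 m³/yr.
Steady-state CSTR mass balance: W = Q·C + k·V·C, so C = W/(Q + kV).
Q + kV = 9.878e+08 + 19·1.26e+07 = 1.227e+09 m³/yr.
C = 25800/1.227e+09 = 2.102e-05 kg/m³ = 0.02102 mg/L = 21.02 µg/L.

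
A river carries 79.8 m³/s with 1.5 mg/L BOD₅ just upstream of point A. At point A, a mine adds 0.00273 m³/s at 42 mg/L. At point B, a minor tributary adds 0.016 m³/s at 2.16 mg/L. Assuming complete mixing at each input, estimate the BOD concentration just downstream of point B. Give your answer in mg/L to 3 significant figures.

After input A: C = (79.8·1.5 + 0.00273·42) / 79.8 = 1.501 mg/L.
After input B: C = (79.8·1.501 + 0.016·2.16) / 79.82 = 1.502 mg/L.

1.50 mg/L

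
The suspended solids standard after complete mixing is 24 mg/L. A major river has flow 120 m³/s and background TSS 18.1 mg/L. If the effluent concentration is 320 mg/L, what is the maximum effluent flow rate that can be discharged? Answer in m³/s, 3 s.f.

2.39 m³/s

Mass balance at complete mixing: C_std·(Q_w + Q_r) = Q_w·C_e + Q_r·C_b.
Rearranging, Q_w = Q_r·(C_std − C_b)/(C_e − C_std) = 120·(24 − 18.1) / (320 − 24) = 2.392 m³/s.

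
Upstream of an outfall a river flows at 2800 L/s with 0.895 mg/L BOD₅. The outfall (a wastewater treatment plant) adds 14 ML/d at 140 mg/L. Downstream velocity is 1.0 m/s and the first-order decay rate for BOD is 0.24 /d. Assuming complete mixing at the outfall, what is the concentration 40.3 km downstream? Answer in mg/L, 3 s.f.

7.60 mg/L

14 ML/d = 0.162 m³/s.
2800 L/s = 2.8 m³/s.
After complete mixing, C₀ = (0.162·140 + 2.8·0.895) / 2.962 = 8.505 mg/L.
Travel time t = 4.03e+04 m / 1.0 m/s = 4.03e+04 s = 0.4664 d.
C = 8.505·exp(−0.24·0.4664) = 8.505·0.8941 = 7.604 mg/L.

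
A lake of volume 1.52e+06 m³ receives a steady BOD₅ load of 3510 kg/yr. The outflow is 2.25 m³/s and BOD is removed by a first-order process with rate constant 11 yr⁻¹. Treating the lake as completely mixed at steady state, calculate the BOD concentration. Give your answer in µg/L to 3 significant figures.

Outflow Q = 2.25 m³/s × 3.156e+07 s/yr = 7.1e+07 m³/yr.
Steady-state CSTR mass balance: W = Q·C + k·V·C, so C = W/(Q + kV).
Q + kV = 7.1e+07 + 11·1.52e+06 = 8.772e+07 m³/yr.
C = 3510/8.772e+07 = 4.001e-05 kg/m³ = 0.04001 mg/L = 40.01 µg/L.

40.0 µg/L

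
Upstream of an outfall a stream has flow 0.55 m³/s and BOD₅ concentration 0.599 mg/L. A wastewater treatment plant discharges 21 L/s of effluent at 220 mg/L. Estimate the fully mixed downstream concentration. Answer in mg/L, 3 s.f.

8.67 mg/L

21 L/s = 0.021 m³/s.
By mass balance at complete mixing, C = (0.021·220 + 0.55·0.599) / (0.021 + 0.55) = 4.949/0.571 = 8.668 mg/L.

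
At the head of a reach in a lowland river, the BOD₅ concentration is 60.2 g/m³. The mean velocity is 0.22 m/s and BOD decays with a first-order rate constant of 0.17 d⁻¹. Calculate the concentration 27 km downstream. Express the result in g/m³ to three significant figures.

47.3 g/m³

Travel time t = 27 km / 0.22 m/s = 2.7e+04/0.22 = 1.227e+05 s = 1.42 d.
First-order decay: C = 60.2·exp(−0.17·1.42) = 60.2·0.7855 = 47.29 g/m³.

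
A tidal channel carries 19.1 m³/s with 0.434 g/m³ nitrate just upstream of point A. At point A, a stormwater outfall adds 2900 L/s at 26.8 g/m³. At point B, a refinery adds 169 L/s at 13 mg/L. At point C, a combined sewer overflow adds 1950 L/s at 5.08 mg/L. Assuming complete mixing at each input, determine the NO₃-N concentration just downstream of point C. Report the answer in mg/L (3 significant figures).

2900 L/s = 2.9 m³/s.
After input A: C = (19.1·0.434 + 2.9·26.8) / 22 = 3.91 mg/L.
169 L/s = 0.169 m³/s.
After input B: C = (22·3.91 + 0.169·13) / 22.17 = 3.979 mg/L.
1950 L/s = 1.95 m³/s.
After input C: C = (22.17·3.979 + 1.95·5.08) / 24.12 = 4.068 mg/L.

4.07 mg/L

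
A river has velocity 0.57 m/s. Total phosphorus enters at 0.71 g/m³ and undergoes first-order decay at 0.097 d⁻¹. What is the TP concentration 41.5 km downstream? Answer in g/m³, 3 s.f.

0.654 g/m³

Travel time t = 41.5 km / 0.57 m/s = 4.15e+04/0.57 = 7.281e+04 s = 0.8427 d.
First-order decay: C = 0.71·exp(−0.097·0.8427) = 0.71·0.9215 = 0.6543 g/m³.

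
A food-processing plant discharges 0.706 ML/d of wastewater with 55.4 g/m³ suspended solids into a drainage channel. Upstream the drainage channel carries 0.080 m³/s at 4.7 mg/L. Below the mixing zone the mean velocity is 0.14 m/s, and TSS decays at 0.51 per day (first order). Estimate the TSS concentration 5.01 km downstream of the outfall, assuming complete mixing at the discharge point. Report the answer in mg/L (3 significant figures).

0.706 ML/d = 0.008171 m³/s.
After complete mixing, C₀ = (0.008171·55.4 + 0.08·4.7) / 0.08817 = 9.399 mg/L.
Travel time t = 5010 m / 0.14 m/s = 3.579e+04 s = 0.4142 d.
C = 9.399·exp(−0.51·0.4142) = 9.399·0.8096 = 7.609 mg/L.

7.61 mg/L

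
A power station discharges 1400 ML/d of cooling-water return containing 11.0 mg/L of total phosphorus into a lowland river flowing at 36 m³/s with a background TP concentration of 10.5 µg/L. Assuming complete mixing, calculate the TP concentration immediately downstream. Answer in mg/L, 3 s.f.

1400 ML/d = 16.2 m³/s.
10.5 µg/L = 0.0105 mg/L.
Conservation of mass across the mixing zone: C = (16.2·11 + 36·0.0105) / (16.2 + 36) = 178.6/52.2 = 3.422 mg/L.

3.42 mg/L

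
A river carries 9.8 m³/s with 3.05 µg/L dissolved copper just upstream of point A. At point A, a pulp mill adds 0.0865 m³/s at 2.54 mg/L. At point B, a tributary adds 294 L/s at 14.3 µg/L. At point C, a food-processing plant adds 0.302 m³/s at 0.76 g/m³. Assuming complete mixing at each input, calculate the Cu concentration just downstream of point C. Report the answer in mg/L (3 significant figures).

0.0461 mg/L

3.05 µg/L = 0.00305 mg/L.
After input A: C = (9.8·0.00305 + 0.0865·2.54) / 9.886 = 0.02525 mg/L.
294 L/s = 0.294 m³/s.
14.3 µg/L = 0.0143 mg/L.
After input B: C = (9.886·0.02525 + 0.294·0.0143) / 10.18 = 0.02493 mg/L.
After input C: C = (10.18·0.02493 + 0.302·0.76) / 10.48 = 0.04611 mg/L.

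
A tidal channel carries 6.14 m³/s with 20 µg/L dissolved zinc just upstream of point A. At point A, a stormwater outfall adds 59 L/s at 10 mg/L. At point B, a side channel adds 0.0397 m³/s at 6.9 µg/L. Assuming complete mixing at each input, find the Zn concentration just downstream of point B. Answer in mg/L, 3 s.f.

0.114 mg/L

20 µg/L = 0.02 mg/L.
59 L/s = 0.059 m³/s.
After input A: C = (6.14·0.02 + 0.059·10) / 6.199 = 0.115 mg/L.
6.9 µg/L = 0.0069 mg/L.
After input B: C = (6.199·0.115 + 0.0397·0.0069) / 6.239 = 0.1143 mg/L.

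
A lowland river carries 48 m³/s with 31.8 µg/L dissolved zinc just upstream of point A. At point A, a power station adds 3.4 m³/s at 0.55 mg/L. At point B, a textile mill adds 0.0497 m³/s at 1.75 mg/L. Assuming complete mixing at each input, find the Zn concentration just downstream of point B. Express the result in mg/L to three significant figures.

0.0677 mg/L

31.8 µg/L = 0.0318 mg/L.
After input A: C = (48·0.0318 + 3.4·0.55) / 51.4 = 0.06608 mg/L.
After input B: C = (51.4·0.06608 + 0.0497·1.75) / 51.45 = 0.0677 mg/L.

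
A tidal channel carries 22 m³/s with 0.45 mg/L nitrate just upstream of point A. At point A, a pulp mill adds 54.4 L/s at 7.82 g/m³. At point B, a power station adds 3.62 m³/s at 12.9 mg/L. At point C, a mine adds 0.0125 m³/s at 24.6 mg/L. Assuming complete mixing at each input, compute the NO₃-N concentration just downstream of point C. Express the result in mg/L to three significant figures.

2.23 mg/L

54.4 L/s = 0.0544 m³/s.
After input A: C = (22·0.45 + 0.0544·7.82) / 22.05 = 0.4682 mg/L.
After input B: C = (22.05·0.4682 + 3.62·12.9) / 25.67 = 2.221 mg/L.
After input C: C = (25.67·2.221 + 0.0125·24.6) / 25.69 = 2.232 mg/L.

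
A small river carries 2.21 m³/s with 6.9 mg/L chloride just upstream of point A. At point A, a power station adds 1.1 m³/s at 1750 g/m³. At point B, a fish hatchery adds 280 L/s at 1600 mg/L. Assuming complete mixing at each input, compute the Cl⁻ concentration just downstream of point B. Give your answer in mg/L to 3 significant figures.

After input A: C = (2.21·6.9 + 1.1·1750) / 3.31 = 586.2 mg/L.
280 L/s = 0.28 m³/s.
After input B: C = (3.31·586.2 + 0.28·1600) / 3.59 = 665.3 mg/L.

665 mg/L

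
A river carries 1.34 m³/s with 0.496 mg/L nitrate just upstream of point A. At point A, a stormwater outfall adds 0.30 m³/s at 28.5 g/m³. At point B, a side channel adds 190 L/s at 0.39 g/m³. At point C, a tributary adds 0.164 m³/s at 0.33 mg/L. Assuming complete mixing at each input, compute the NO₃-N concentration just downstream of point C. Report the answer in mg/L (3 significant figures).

4.69 mg/L

After input A: C = (1.34·0.496 + 0.3·28.5) / 1.64 = 5.619 mg/L.
190 L/s = 0.19 m³/s.
After input B: C = (1.64·5.619 + 0.19·0.39) / 1.83 = 5.076 mg/L.
After input C: C = (1.83·5.076 + 0.164·0.33) / 1.994 = 4.685 mg/L.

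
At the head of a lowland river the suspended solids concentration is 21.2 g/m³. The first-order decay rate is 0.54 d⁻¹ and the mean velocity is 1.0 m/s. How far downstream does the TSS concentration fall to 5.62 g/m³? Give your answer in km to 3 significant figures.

212 km

From C = C₀·e^(−kt), t = ln(C₀/C)/k = ln(21.2/5.62)/0.54 = 1.328/0.54 = 2.459 d.
Distance = v·t = 1.0 m/s × 2.124e+05 s = 2.124e+05 m = 212.4 km.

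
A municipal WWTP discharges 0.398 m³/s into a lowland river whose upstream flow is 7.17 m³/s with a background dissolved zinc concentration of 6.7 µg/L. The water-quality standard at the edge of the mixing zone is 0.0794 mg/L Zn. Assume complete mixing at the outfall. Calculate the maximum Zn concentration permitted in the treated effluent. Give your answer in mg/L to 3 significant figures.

6.7 µg/L = 0.0067 mg/L.
Mass balance: 0.0794·7.568 = 0.398·Cₑ + 7.17·0.0067.
Cₑ = (0.6009 − 0.04804) / 0.398 = 1.389 mg/L.

1.39 mg/L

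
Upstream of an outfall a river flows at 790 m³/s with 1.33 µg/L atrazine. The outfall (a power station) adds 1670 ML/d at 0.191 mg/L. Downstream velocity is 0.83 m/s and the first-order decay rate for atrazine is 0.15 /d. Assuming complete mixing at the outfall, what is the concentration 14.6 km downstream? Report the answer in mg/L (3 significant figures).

0.00568 mg/L

1670 ML/d = 19.33 m³/s.
1.33 µg/L = 0.00133 mg/L.
After complete mixing, C₀ = (19.33·0.191 + 790·0.00133) / 809.3 = 0.00586 mg/L.
Travel time t = 1.46e+04 m / 0.83 m/s = 1.759e+04 s = 0.2036 d.
C = 0.00586·exp(−0.15·0.2036) = 0.00586·0.9699 = 0.005684 mg/L.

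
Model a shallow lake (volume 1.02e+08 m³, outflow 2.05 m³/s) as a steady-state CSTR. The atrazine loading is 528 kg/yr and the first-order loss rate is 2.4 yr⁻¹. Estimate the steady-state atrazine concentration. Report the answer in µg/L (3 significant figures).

1.71 µg/L

Outflow Q = 2.05 m³/s × 3.156e+07 s/yr = 6.469e+07 m³/yr.
Steady-state CSTR mass balance: W = Q·C + k·V·C, so C = W/(Q + kV).
Q + kV = 6.469e+07 + 2.4·1.02e+08 = 3.095e+08 m³/yr.
C = 528/3.095e+08 = 1.706e-06 kg/m³ = 0.001706 mg/L = 1.706 µg/L.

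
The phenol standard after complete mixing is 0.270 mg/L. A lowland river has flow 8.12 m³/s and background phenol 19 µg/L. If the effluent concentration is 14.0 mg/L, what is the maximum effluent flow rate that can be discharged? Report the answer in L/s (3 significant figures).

19 µg/L = 0.019 mg/L.
Mass balance at complete mixing: C_std·(Q_w + Q_r) = Q_w·C_e + Q_r·C_b.
Rearranging, Q_w = Q_r·(C_std − C_b)/(C_e − C_std) = 8.12·(0.27 − 0.019) / (14 − 0.27) = 0.1484 m³/s.
= 148.4 L/s.

148 L/s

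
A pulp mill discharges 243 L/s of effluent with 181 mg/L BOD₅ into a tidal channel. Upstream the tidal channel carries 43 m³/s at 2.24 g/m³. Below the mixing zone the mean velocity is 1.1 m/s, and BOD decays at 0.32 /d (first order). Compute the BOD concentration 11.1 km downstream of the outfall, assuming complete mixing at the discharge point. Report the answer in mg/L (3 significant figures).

3.13 mg/L

243 L/s = 0.243 m³/s.
After complete mixing, C₀ = (0.243·181 + 43·2.24) / 43.24 = 3.245 mg/L.
Travel time t = 1.11e+04 m / 1.1 m/s = 1.009e+04 s = 0.1168 d.
C = 3.245·exp(−0.32·0.1168) = 3.245·0.9633 = 3.126 mg/L.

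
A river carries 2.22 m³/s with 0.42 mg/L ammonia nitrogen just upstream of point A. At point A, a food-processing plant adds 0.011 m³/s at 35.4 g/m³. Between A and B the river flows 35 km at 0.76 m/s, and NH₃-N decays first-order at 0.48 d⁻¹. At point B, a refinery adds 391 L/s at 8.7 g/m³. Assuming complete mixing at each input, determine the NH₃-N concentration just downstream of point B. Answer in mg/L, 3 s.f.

After input A: C = (2.22·0.42 + 0.011·35.4) / 2.231 = 0.5925 mg/L.
Over the 35 km reach to input B (t = 4.605e+04 s = 0.533 d), decay gives C = 0.5925·exp(−0.48·0.533) = 0.4587 mg/L.
391 L/s = 0.391 m³/s.
After input B: C = (2.231·0.4587 + 0.391·8.7) / 2.622 = 1.688 mg/L.

1.69 mg/L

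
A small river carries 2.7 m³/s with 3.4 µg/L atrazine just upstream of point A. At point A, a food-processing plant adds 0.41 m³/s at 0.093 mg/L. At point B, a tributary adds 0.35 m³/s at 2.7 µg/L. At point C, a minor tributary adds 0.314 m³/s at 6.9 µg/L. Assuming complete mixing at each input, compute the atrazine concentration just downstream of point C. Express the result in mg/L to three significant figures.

3.4 µg/L = 0.0034 mg/L.
After input A: C = (2.7·0.0034 + 0.41·0.093) / 3.11 = 0.01521 mg/L.
2.7 µg/L = 0.0027 mg/L.
After input B: C = (3.11·0.01521 + 0.35·0.0027) / 3.46 = 0.01395 mg/L.
6.9 µg/L = 0.0069 mg/L.
After input C: C = (3.46·0.01395 + 0.314·0.0069) / 3.774 = 0.01336 mg/L.

0.0134 mg/L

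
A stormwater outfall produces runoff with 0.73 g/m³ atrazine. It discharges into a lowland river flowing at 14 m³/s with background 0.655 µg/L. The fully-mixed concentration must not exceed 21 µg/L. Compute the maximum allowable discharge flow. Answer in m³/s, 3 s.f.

0.402 m³/s

0.655 µg/L = 0.000655 mg/L.
21 µg/L = 0.021 mg/L.
Mass balance at complete mixing: C_std·(Q_w + Q_r) = Q_w·C_e + Q_r·C_b.
Rearranging, Q_w = Q_r·(C_std − C_b)/(C_e − C_std) = 14·(0.021 − 0.000655) / (0.73 − 0.021) = 0.4017 m³/s.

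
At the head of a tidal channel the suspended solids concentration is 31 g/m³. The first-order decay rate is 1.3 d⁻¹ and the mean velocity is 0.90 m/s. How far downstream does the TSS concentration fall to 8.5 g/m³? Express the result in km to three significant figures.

From C = C₀·e^(−kt), t = ln(C₀/C)/k = ln(31/8.5)/1.3 = 1.294/1.3 = 0.9953 d.
Distance = v·t = 0.90 m/s × 8.6e+04 s = 7.74e+04 m = 77.4 km.

77.4 km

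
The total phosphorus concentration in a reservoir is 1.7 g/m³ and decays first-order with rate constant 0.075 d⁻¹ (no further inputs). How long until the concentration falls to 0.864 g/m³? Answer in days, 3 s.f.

9.02 d

t = ln(C₀/C)/k = ln(1.7/0.864)/0.075 = 0.6768/0.075 = 9.024 d.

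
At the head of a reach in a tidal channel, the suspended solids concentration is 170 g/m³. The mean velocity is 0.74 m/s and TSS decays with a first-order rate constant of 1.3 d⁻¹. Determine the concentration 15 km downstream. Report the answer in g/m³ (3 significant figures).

125 g/m³

Travel time t = 15 km / 0.74 m/s = 1.5e+04/0.74 = 2.027e+04 s = 0.2346 d.
First-order decay: C = 170·exp(−1.3·0.2346) = 170·0.7371 = 125.3 g/m³.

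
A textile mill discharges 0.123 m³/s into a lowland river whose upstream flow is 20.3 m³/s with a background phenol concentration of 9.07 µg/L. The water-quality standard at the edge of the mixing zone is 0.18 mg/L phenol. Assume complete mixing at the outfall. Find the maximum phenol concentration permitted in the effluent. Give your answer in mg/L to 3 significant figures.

28.4 mg/L

9.07 µg/L = 0.00907 mg/L.
Mass balance: 0.18·20.42 = 0.123·Cₑ + 20.3·0.00907.
Cₑ = (3.676 − 0.1841) / 0.123 = 28.39 mg/L.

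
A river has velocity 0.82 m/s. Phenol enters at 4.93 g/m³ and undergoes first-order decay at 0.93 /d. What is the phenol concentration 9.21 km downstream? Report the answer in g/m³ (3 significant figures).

Travel time t = 9.21 km / 0.82 m/s = 9210/0.82 = 1.123e+04 s = 0.13 d.
First-order decay: C = 4.93·exp(−0.93·0.13) = 4.93·0.8861 = 4.369 g/m³.

4.37 g/m³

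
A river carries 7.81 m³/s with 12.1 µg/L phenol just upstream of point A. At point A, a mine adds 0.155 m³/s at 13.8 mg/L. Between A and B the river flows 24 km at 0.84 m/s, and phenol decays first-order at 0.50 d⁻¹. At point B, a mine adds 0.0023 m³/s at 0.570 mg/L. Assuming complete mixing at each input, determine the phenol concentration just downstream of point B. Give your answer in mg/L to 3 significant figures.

12.1 µg/L = 0.0121 mg/L.
After input A: C = (7.81·0.0121 + 0.155·13.8) / 7.965 = 0.2804 mg/L.
Over the 24 km reach to input B (t = 2.857e+04 s = 0.3307 d), decay gives C = 0.2804·exp(−0.50·0.3307) = 0.2377 mg/L.
After input B: C = (7.965·0.2377 + 0.0023·0.57) / 7.967 = 0.2378 mg/L.

0.238 mg/L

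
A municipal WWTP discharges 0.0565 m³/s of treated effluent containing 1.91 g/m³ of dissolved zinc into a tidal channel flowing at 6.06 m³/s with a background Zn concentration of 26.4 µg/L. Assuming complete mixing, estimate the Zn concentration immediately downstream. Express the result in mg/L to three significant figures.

0.0438 mg/L

26.4 µg/L = 0.0264 mg/L.
Flow-weighted mixing gives C = (0.0565·1.91 + 6.06·0.0264) / (0.0565 + 6.06) = 0.2679/6.116 = 0.0438 mg/L.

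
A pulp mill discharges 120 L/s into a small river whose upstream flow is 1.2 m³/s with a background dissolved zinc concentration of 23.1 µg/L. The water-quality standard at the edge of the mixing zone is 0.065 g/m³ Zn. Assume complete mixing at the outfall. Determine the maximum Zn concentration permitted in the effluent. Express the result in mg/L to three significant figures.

120 L/s = 0.12 m³/s.
23.1 µg/L = 0.0231 mg/L.
Mass balance: 0.065·1.32 = 0.12·Cₑ + 1.2·0.0231.
Cₑ = (0.0858 − 0.02772) / 0.12 = 0.484 mg/L.

0.484 mg/L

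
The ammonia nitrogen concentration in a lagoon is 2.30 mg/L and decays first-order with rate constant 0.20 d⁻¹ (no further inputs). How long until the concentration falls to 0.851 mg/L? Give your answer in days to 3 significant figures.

t = ln(C₀/C)/k = ln(2.30/0.851)/0.20 = 0.9943/0.20 = 4.971 d.

4.97 d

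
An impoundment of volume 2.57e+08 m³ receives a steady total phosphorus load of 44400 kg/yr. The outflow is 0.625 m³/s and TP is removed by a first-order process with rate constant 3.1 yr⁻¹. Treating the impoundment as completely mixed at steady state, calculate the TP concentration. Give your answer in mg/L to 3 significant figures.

Outflow Q = 0.625 m³/s × 3.156e+07 s/yr = 1.972e+07 m³/yr.
Steady-state CSTR mass balance: W = Q·C + k·V·C, so C = W/(Q + kV).
Q + kV = 1.972e+07 + 3.1·2.57e+08 = 8.164e+08 m³/yr.
C = 44400/8.164e+08 = 5.438e-05 kg/m³ = 0.05438 mg/L.

0.0544 mg/L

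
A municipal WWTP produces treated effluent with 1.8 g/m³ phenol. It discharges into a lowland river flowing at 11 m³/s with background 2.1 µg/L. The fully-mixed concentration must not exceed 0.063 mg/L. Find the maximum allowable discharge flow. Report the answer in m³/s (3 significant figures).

2.1 µg/L = 0.0021 mg/L.
Mass balance at complete mixing: C_std·(Q_w + Q_r) = Q_w·C_e + Q_r·C_b.
Rearranging, Q_w = Q_r·(C_std − C_b)/(C_e − C_std) = 11·(0.063 − 0.0021) / (1.8 − 0.063) = 0.3857 m³/s.

0.386 m³/s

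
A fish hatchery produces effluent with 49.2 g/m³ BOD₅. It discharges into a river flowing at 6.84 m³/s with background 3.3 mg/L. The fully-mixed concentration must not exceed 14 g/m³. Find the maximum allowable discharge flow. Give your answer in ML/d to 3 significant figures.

Mass balance at complete mixing: C_std·(Q_w + Q_r) = Q_w·C_e + Q_r·C_b.
Rearranging, Q_w = Q_r·(C_std − C_b)/(C_e − C_std) = 6.84·(14 − 3.3) / (49.2 − 14) = 2.079 m³/s.
= 179.6 ML/d.

180 ML/d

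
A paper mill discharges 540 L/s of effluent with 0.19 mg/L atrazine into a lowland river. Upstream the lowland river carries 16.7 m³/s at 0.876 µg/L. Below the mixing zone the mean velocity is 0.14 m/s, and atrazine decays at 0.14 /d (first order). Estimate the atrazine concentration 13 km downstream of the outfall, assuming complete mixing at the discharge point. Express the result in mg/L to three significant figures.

540 L/s = 0.54 m³/s.
0.876 µg/L = 0.000876 mg/L.
After complete mixing, C₀ = (0.54·0.19 + 16.7·0.000876) / 17.24 = 0.0068 mg/L.
Travel time t = 1.3e+04 m / 0.14 m/s = 9.286e+04 s = 1.075 d.
C = 0.0068·exp(−0.14·1.075) = 0.0068·0.8603 = 0.00585 mg/L.

0.00585 mg/L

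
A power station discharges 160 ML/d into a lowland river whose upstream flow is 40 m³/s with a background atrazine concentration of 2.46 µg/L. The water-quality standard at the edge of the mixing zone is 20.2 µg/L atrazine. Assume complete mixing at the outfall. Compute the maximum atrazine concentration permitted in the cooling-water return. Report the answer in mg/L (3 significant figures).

160 ML/d = 1.852 m³/s.
2.46 µg/L = 0.00246 mg/L.
20.2 µg/L = 0.0202 mg/L.
Mass balance: 0.0202·41.85 = 1.852·Cₑ + 40·0.00246.
Cₑ = (0.8454 − 0.0984) / 1.852 = 0.4034 mg/L.

0.403 mg/L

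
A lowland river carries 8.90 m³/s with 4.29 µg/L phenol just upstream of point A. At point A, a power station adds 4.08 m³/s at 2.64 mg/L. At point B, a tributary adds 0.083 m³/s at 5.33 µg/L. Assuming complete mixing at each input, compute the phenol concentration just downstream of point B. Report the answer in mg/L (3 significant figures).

4.29 µg/L = 0.00429 mg/L.
After input A: C = (8.9·0.00429 + 4.08·2.64) / 12.98 = 0.8328 mg/L.
5.33 µg/L = 0.00533 mg/L.
After input B: C = (12.98·0.8328 + 0.083·0.00533) / 13.06 = 0.8275 mg/L.

0.828 mg/L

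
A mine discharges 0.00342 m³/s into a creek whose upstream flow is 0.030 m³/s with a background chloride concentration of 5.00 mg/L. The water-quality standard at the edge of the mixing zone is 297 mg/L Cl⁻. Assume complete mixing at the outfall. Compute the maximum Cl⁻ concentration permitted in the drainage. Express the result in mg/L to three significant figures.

Mass balance: 297·0.03342 = 0.00342·Cₑ + 0.03·5.
Cₑ = (9.926 − 0.15) / 0.00342 = 2858 mg/L.

2860 mg/L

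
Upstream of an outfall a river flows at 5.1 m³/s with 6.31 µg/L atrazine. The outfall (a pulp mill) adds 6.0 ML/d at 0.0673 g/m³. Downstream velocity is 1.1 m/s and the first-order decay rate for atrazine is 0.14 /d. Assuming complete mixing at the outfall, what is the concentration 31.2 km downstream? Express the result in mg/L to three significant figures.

6.0 ML/d = 0.06944 m³/s.
6.31 µg/L = 0.00631 mg/L.
After complete mixing, C₀ = (0.06944·0.0673 + 5.1·0.00631) / 5.169 = 0.007129 mg/L.
Travel time t = 3.12e+04 m / 1.1 m/s = 2.836e+04 s = 0.3283 d.
C = 0.007129·exp(−0.14·0.3283) = 0.007129·0.9551 = 0.006809 mg/L.

0.00681 mg/L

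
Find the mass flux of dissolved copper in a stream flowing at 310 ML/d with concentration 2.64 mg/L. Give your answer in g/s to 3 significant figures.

310 ML/d = 3.588 m³/s.
Mass flux = Q·C = 3.588 m³/s × 2.64 g/m³ = 9.472 g/s.

9.47 g/s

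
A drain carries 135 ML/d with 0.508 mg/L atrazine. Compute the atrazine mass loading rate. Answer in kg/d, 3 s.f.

135 ML/d = 1.562 m³/s.
Mass flux = Q·C = 1.562 m³/s × 0.508 g/m³ = 0.7937 g/s.
= 0.7937 g/s × 86.4 = 68.58 kg/d.

68.6 kg/d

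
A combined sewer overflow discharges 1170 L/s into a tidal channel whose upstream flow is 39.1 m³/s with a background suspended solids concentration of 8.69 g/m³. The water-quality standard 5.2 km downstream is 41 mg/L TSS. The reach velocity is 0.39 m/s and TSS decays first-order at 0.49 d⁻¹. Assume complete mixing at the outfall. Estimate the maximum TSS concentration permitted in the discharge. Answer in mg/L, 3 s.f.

1230 mg/L

1170 L/s = 1.17 m³/s.
Travel time to the compliance point: t = 5200/0.39 = 1.333e+04 s = 0.1543 d; decay factor exp(−0.49·0.1543) = 0.9272.
So the concentration just after mixing may be at most 41/0.9272 = 44.22 mg/L.
Mass balance: 44.22·40.27 = 1.17·Cₑ + 39.1·8.69.
Cₑ = (1781 − 339.8) / 1.17 = 1232 mg/L.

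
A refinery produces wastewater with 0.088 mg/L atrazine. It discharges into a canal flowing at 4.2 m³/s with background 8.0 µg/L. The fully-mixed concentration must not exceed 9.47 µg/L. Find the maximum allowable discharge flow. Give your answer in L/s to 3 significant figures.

78.6 L/s

8.0 µg/L = 0.008 mg/L.
9.47 µg/L = 0.00947 mg/L.
Mass balance at complete mixing: C_std·(Q_w + Q_r) = Q_w·C_e + Q_r·C_b.
Rearranging, Q_w = Q_r·(C_std − C_b)/(C_e − C_std) = 4.2·(0.00947 − 0.008) / (0.088 − 0.00947) = 0.07862 m³/s.
= 78.62 L/s.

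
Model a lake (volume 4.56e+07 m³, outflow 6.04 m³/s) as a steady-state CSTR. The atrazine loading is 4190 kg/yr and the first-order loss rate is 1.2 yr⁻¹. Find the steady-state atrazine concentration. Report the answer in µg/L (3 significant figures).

17.1 µg/L

Outflow Q = 6.04 m³/s × 3.156e+07 s/yr = 1.906e+08 m³/yr.
Steady-state CSTR mass balance: W = Q·C + k·V·C, so C = W/(Q + kV).
Q + kV = 1.906e+08 + 1.2·4.56e+07 = 2.453e+08 m³/yr.
C = 4190/2.453e+08 = 1.708e-05 kg/m³ = 0.01708 mg/L = 17.08 µg/L.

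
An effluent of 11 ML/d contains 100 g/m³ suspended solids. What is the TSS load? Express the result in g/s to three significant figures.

12.7 g/s

11 ML/d = 0.1273 m³/s.
Mass flux = Q·C = 0.1273 m³/s × 100 g/m³ = 12.73 g/s.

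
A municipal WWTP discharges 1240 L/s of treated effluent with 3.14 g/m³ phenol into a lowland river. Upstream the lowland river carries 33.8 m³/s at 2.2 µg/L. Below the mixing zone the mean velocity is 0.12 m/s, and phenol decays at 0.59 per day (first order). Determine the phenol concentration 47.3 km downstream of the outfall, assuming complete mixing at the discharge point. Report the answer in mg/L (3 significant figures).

1240 L/s = 1.24 m³/s.
2.2 µg/L = 0.0022 mg/L.
After complete mixing, C₀ = (1.24·3.14 + 33.8·0.0022) / 35.04 = 0.1132 mg/L.
Travel time t = 4.73e+04 m / 0.12 m/s = 3.942e+05 s = 4.562 d.
C = 0.1132·exp(−0.59·4.562) = 0.1132·0.06777 = 0.007674 mg/L.

0.00767 mg/L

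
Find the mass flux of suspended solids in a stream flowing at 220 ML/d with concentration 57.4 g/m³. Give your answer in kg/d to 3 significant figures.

12600 kg/d

220 ML/d = 2.546 m³/s.
Mass flux = Q·C = 2.546 m³/s × 57.4 g/m³ = 146.2 g/s.
= 146.2 g/s × 86.4 = 1.263e+04 kg/d.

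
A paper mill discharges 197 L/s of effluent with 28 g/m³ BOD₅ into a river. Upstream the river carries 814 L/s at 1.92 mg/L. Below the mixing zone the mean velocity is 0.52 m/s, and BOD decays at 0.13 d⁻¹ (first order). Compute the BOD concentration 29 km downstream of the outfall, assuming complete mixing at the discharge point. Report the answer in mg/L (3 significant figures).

6.44 mg/L

197 L/s = 0.197 m³/s.
814 L/s = 0.814 m³/s.
After complete mixing, C₀ = (0.197·28 + 0.814·1.92) / 1.011 = 7.002 mg/L.
Travel time t = 2.9e+04 m / 0.52 m/s = 5.577e+04 s = 0.6455 d.
C = 7.002·exp(−0.13·0.6455) = 7.002·0.9195 = 6.438 mg/L.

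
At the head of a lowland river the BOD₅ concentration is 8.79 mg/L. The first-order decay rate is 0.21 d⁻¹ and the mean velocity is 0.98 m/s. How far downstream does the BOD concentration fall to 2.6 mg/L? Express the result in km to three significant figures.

From C = C₀·e^(−kt), t = ln(C₀/C)/k = ln(8.79/2.6)/0.21 = 1.218/0.21 = 5.8 d.
Distance = v·t = 0.98 m/s × 5.012e+05 s = 4.911e+05 m = 491.1 km.

491 km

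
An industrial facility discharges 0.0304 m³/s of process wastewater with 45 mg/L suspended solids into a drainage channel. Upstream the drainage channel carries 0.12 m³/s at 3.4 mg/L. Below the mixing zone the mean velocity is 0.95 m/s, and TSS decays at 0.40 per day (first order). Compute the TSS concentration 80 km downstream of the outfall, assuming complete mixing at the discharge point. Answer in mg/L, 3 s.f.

After complete mixing, C₀ = (0.0304·45 + 0.12·3.4) / 0.1504 = 11.81 mg/L.
Travel time t = 8e+04 m / 0.95 m/s = 8.421e+04 s = 0.9747 d.
C = 11.81·exp(−0.40·0.9747) = 11.81·0.6771 = 7.996 mg/L.

8.00 mg/L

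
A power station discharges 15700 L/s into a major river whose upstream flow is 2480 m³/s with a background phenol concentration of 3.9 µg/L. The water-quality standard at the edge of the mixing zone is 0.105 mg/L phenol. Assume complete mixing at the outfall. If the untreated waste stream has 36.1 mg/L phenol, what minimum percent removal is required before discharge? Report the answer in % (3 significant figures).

55.5 %

15700 L/s = 15.7 m³/s.
3.9 µg/L = 0.0039 mg/L.
Mass balance: 0.105·2496 = 15.7·Cₑ + 2480·0.0039.
Cₑ = (262 − 9.672) / 15.7 = 16.07 mg/L.
Required removal = 1 − 16.07/36.1 = 55.47 %.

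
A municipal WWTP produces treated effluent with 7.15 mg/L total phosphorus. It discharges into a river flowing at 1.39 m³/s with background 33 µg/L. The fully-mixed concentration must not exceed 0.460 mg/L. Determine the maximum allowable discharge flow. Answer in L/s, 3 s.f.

33 µg/L = 0.033 mg/L.
Mass balance at complete mixing: C_std·(Q_w + Q_r) = Q_w·C_e + Q_r·C_b.
Rearranging, Q_w = Q_r·(C_std − C_b)/(C_e − C_std) = 1.39·(0.46 − 0.033) / (7.15 − 0.46) = 0.08872 m³/s.
= 88.72 L/s.

88.7 L/s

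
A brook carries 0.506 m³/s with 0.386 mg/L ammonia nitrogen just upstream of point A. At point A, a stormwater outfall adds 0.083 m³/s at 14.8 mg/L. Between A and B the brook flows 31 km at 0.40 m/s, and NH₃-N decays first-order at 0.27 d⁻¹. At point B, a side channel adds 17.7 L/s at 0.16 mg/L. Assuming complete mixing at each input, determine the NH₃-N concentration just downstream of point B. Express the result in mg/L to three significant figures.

1.85 mg/L

After input A: C = (0.506·0.386 + 0.083·14.8) / 0.589 = 2.417 mg/L.
Over the 31 km reach to input B (t = 7.75e+04 s = 0.897 d), decay gives C = 2.417·exp(−0.27·0.897) = 1.897 mg/L.
17.7 L/s = 0.0177 m³/s.
After input B: C = (0.589·1.897 + 0.0177·0.16) / 0.6067 = 1.847 mg/L.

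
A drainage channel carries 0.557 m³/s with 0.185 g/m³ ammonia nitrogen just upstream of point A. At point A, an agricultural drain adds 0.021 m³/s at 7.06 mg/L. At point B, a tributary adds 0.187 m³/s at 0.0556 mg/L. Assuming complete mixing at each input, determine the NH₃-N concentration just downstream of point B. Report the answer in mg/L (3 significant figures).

0.342 mg/L

After input A: C = (0.557·0.185 + 0.021·7.06) / 0.578 = 0.4348 mg/L.
After input B: C = (0.578·0.4348 + 0.187·0.0556) / 0.765 = 0.3421 mg/L.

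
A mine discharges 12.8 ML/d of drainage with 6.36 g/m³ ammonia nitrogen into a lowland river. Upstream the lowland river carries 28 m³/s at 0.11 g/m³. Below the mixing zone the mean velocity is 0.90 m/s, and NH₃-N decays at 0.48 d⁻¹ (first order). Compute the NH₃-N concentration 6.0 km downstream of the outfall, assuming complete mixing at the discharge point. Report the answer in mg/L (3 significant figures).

12.8 ML/d = 0.1481 m³/s.
After complete mixing, C₀ = (0.1481·6.36 + 28·0.11) / 28.15 = 0.1429 mg/L.
Travel time t = 6000 m / 0.90 m/s = 6667 s = 0.07716 d.
C = 0.1429·exp(−0.48·0.07716) = 0.1429·0.9636 = 0.1377 mg/L.

0.138 mg/L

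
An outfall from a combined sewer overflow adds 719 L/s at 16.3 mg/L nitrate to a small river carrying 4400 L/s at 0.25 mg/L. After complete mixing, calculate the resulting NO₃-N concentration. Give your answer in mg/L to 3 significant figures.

719 L/s = 0.719 m³/s.
4400 L/s = 4.4 m³/s.
Flow-weighted mixing gives C = (0.719·16.3 + 4.4·0.25) / (0.719 + 4.4) = 12.82/5.119 = 2.504 mg/L.

2.50 mg/L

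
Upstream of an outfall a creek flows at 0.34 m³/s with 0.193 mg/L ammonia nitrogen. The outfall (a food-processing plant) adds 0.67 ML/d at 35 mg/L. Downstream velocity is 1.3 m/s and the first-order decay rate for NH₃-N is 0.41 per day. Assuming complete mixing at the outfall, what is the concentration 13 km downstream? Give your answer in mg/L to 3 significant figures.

0.924 mg/L

0.67 ML/d = 0.007755 m³/s.
After complete mixing, C₀ = (0.007755·35 + 0.34·0.193) / 0.3478 = 0.9692 mg/L.
Travel time t = 1.3e+04 m / 1.3 m/s = 1e+04 s = 0.1157 d.
C = 0.9692·exp(−0.41·0.1157) = 0.9692·0.9537 = 0.9242 mg/L.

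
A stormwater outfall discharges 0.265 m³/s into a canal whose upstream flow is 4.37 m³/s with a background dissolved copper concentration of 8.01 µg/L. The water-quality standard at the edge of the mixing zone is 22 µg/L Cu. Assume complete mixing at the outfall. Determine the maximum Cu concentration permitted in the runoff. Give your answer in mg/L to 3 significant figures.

8.01 µg/L = 0.00801 mg/L.
22 µg/L = 0.022 mg/L.
Mass balance: 0.022·4.635 = 0.265·Cₑ + 4.37·0.00801.
Cₑ = (0.102 − 0.035) / 0.265 = 0.2527 mg/L.

0.253 mg/L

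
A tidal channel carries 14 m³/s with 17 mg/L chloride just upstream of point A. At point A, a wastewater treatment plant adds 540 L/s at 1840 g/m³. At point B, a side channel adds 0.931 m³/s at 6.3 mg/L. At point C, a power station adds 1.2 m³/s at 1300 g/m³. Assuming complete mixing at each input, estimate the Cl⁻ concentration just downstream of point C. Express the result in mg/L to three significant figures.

540 L/s = 0.54 m³/s.
After input A: C = (14·17 + 0.54·1840) / 14.54 = 84.7 mg/L.
After input B: C = (14.54·84.7 + 0.931·6.3) / 15.47 = 79.99 mg/L.
After input C: C = (15.47·79.99 + 1.2·1300) / 16.67 = 167.8 mg/L.

168 mg/L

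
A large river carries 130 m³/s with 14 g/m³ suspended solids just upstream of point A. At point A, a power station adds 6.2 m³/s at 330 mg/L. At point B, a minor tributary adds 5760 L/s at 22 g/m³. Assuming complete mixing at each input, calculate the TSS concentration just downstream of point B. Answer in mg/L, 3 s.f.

After input A: C = (130·14 + 6.2·330) / 136.2 = 28.38 mg/L.
5760 L/s = 5.76 m³/s.
After input B: C = (136.2·28.38 + 5.76·22) / 142 = 28.13 mg/L.

28.1 mg/L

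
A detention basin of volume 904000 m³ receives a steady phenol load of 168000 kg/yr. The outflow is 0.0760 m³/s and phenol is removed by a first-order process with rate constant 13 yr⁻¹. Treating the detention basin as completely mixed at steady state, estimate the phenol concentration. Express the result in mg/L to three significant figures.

Outflow Q = 0.0760 m³/s × 3.156e+07 s/yr = 2.398e+06 m³/yr.
Steady-state CSTR mass balance: W = Q·C + k·V·C, so C = W/(Q + kV).
Q + kV = 2.398e+06 + 13·904000 = 1.415e+07 m³/yr.
C = 168000/1.415e+07 = 0.01187 kg/m³ = 11.87 mg/L.

11.9 mg/L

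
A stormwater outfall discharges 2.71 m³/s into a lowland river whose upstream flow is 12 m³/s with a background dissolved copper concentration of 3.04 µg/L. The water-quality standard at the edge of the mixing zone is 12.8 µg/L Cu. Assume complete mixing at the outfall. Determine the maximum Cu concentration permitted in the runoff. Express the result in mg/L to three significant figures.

3.04 µg/L = 0.00304 mg/L.
12.8 µg/L = 0.0128 mg/L.
Mass balance: 0.0128·14.71 = 2.71·Cₑ + 12·0.00304.
Cₑ = (0.1883 − 0.03648) / 2.71 = 0.05602 mg/L.

0.0560 mg/L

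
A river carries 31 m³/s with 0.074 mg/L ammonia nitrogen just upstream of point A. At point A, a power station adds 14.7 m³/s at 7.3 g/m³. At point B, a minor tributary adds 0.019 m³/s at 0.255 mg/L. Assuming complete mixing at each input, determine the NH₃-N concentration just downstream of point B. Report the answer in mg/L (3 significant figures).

After input A: C = (31·0.074 + 14.7·7.3) / 45.7 = 2.398 mg/L.
After input B: C = (45.7·2.398 + 0.019·0.255) / 45.72 = 2.397 mg/L.

2.40 mg/L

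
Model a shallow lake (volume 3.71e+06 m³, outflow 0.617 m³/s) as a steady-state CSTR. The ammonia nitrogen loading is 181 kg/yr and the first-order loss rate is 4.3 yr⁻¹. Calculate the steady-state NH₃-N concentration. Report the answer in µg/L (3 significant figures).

Outflow Q = 0.617 m³/s × 3.156e+07 s/yr = 1.947e+07 m³/yr.
Steady-state CSTR mass balance: W = Q·C + k·V·C, so C = W/(Q + kV).
Q + kV = 1.947e+07 + 4.3·3.71e+06 = 3.542e+07 m³/yr.
C = 181/3.542e+07 = 5.11e-06 kg/m³ = 0.00511 mg/L = 5.11 µg/L.

5.11 µg/L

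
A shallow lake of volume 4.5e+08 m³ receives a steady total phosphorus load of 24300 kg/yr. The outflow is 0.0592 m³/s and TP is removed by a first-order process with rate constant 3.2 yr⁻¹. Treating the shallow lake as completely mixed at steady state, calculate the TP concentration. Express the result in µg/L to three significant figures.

16.9 µg/L

Outflow Q = 0.0592 m³/s × 3.156e+07 s/yr = 1.868e+06 m³/yr.
Steady-state CSTR mass balance: W = Q·C + k·V·C, so C = W/(Q + kV).
Q + kV = 1.868e+06 + 3.2·4.5e+08 = 1.442e+09 m³/yr.
C = 24300/1.442e+09 = 1.685e-05 kg/m³ = 0.01685 mg/L = 16.85 µg/L.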